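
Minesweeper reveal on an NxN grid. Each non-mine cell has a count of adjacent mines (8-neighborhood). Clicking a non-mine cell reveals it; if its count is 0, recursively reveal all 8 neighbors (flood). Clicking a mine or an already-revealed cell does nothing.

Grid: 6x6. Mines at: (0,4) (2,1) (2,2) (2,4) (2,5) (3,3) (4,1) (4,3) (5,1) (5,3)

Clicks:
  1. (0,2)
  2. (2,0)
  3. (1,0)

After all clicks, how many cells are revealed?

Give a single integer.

Click 1 (0,2) count=0: revealed 8 new [(0,0) (0,1) (0,2) (0,3) (1,0) (1,1) (1,2) (1,3)] -> total=8
Click 2 (2,0) count=1: revealed 1 new [(2,0)] -> total=9
Click 3 (1,0) count=1: revealed 0 new [(none)] -> total=9

Answer: 9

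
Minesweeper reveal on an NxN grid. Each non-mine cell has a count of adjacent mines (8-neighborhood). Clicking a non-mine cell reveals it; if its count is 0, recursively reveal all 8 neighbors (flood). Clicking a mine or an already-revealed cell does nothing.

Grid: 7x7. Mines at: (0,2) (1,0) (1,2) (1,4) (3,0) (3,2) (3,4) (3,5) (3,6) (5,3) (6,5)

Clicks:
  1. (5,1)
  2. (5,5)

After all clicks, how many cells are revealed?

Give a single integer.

Click 1 (5,1) count=0: revealed 9 new [(4,0) (4,1) (4,2) (5,0) (5,1) (5,2) (6,0) (6,1) (6,2)] -> total=9
Click 2 (5,5) count=1: revealed 1 new [(5,5)] -> total=10

Answer: 10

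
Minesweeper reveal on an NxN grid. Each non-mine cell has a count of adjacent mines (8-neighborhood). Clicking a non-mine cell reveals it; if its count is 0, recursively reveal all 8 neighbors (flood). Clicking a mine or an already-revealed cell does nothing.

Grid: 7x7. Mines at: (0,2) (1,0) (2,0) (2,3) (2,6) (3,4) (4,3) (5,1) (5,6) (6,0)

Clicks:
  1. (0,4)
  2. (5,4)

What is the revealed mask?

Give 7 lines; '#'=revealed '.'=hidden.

Click 1 (0,4) count=0: revealed 8 new [(0,3) (0,4) (0,5) (0,6) (1,3) (1,4) (1,5) (1,6)] -> total=8
Click 2 (5,4) count=1: revealed 1 new [(5,4)] -> total=9

Answer: ...####
...####
.......
.......
.......
....#..
.......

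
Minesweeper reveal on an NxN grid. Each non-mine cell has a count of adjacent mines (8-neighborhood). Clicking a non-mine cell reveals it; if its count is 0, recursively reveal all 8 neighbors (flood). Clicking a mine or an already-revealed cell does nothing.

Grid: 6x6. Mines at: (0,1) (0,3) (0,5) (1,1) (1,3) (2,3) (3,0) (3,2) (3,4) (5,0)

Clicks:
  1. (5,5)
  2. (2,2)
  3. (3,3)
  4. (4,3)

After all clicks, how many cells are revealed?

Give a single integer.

Answer: 12

Derivation:
Click 1 (5,5) count=0: revealed 10 new [(4,1) (4,2) (4,3) (4,4) (4,5) (5,1) (5,2) (5,3) (5,4) (5,5)] -> total=10
Click 2 (2,2) count=4: revealed 1 new [(2,2)] -> total=11
Click 3 (3,3) count=3: revealed 1 new [(3,3)] -> total=12
Click 4 (4,3) count=2: revealed 0 new [(none)] -> total=12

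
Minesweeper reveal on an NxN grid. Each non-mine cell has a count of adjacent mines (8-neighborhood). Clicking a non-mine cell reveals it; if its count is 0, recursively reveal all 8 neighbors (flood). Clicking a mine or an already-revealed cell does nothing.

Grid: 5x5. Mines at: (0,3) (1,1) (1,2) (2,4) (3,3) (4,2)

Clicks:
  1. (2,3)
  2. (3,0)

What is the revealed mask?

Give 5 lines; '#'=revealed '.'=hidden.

Answer: .....
.....
##.#.
##...
##...

Derivation:
Click 1 (2,3) count=3: revealed 1 new [(2,3)] -> total=1
Click 2 (3,0) count=0: revealed 6 new [(2,0) (2,1) (3,0) (3,1) (4,0) (4,1)] -> total=7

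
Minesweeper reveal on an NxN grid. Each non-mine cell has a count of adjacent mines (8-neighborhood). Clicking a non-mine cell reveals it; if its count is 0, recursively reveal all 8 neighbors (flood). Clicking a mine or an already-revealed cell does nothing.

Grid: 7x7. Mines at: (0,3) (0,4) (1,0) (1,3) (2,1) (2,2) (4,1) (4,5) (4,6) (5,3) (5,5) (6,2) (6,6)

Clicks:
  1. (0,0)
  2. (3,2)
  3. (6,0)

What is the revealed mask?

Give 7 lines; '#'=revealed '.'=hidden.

Click 1 (0,0) count=1: revealed 1 new [(0,0)] -> total=1
Click 2 (3,2) count=3: revealed 1 new [(3,2)] -> total=2
Click 3 (6,0) count=0: revealed 4 new [(5,0) (5,1) (6,0) (6,1)] -> total=6

Answer: #......
.......
.......
..#....
.......
##.....
##.....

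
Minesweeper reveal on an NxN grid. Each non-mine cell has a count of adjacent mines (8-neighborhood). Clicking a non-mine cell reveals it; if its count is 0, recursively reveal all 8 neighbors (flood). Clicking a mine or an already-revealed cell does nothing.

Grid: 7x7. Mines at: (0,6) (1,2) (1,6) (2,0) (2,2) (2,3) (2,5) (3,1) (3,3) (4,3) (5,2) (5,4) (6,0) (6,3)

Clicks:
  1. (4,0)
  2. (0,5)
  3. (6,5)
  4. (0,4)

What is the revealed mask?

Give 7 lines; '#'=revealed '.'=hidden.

Answer: ...###.
...###.
.......
.......
#......
.......
.....#.

Derivation:
Click 1 (4,0) count=1: revealed 1 new [(4,0)] -> total=1
Click 2 (0,5) count=2: revealed 1 new [(0,5)] -> total=2
Click 3 (6,5) count=1: revealed 1 new [(6,5)] -> total=3
Click 4 (0,4) count=0: revealed 5 new [(0,3) (0,4) (1,3) (1,4) (1,5)] -> total=8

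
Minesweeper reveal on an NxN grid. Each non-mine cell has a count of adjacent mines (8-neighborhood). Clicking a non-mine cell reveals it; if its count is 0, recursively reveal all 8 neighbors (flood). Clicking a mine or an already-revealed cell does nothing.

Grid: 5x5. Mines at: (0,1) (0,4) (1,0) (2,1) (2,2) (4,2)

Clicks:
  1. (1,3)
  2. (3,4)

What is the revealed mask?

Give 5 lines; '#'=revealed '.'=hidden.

Answer: .....
...##
...##
...##
...##

Derivation:
Click 1 (1,3) count=2: revealed 1 new [(1,3)] -> total=1
Click 2 (3,4) count=0: revealed 7 new [(1,4) (2,3) (2,4) (3,3) (3,4) (4,3) (4,4)] -> total=8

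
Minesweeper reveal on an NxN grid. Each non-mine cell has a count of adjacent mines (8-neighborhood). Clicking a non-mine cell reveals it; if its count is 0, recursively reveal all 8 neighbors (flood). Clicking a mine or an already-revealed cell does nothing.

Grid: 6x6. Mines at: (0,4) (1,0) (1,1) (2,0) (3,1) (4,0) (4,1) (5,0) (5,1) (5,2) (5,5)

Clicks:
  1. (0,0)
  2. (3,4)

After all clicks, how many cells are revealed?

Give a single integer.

Click 1 (0,0) count=2: revealed 1 new [(0,0)] -> total=1
Click 2 (3,4) count=0: revealed 16 new [(1,2) (1,3) (1,4) (1,5) (2,2) (2,3) (2,4) (2,5) (3,2) (3,3) (3,4) (3,5) (4,2) (4,3) (4,4) (4,5)] -> total=17

Answer: 17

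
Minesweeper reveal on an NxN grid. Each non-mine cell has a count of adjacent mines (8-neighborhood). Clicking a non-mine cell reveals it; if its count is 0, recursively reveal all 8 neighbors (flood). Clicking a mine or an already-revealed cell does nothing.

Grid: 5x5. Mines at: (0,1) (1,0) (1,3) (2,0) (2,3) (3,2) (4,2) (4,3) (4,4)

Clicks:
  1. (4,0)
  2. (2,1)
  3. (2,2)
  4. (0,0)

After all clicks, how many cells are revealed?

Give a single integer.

Click 1 (4,0) count=0: revealed 4 new [(3,0) (3,1) (4,0) (4,1)] -> total=4
Click 2 (2,1) count=3: revealed 1 new [(2,1)] -> total=5
Click 3 (2,2) count=3: revealed 1 new [(2,2)] -> total=6
Click 4 (0,0) count=2: revealed 1 new [(0,0)] -> total=7

Answer: 7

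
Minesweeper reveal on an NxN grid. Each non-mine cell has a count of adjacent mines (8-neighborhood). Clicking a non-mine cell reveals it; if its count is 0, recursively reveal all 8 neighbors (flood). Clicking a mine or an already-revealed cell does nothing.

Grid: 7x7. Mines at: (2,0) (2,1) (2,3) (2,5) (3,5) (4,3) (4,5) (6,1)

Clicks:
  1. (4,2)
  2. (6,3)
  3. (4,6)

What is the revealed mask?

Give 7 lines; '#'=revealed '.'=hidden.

Answer: .......
.......
.......
.......
..#...#
..#####
..#####

Derivation:
Click 1 (4,2) count=1: revealed 1 new [(4,2)] -> total=1
Click 2 (6,3) count=0: revealed 10 new [(5,2) (5,3) (5,4) (5,5) (5,6) (6,2) (6,3) (6,4) (6,5) (6,6)] -> total=11
Click 3 (4,6) count=2: revealed 1 new [(4,6)] -> total=12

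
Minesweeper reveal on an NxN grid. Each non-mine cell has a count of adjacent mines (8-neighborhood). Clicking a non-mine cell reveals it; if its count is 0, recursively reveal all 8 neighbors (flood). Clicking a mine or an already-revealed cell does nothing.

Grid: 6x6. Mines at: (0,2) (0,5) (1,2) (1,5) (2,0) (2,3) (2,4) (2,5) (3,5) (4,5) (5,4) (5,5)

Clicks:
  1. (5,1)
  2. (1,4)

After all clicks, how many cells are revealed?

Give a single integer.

Answer: 13

Derivation:
Click 1 (5,1) count=0: revealed 12 new [(3,0) (3,1) (3,2) (3,3) (4,0) (4,1) (4,2) (4,3) (5,0) (5,1) (5,2) (5,3)] -> total=12
Click 2 (1,4) count=5: revealed 1 new [(1,4)] -> total=13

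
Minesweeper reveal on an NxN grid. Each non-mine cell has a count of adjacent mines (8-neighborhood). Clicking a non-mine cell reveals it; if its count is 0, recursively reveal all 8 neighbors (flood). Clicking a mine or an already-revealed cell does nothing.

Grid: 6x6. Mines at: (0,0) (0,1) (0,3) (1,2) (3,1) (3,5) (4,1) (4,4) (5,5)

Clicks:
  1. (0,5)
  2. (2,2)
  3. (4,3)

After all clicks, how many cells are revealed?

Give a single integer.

Answer: 8

Derivation:
Click 1 (0,5) count=0: revealed 6 new [(0,4) (0,5) (1,4) (1,5) (2,4) (2,5)] -> total=6
Click 2 (2,2) count=2: revealed 1 new [(2,2)] -> total=7
Click 3 (4,3) count=1: revealed 1 new [(4,3)] -> total=8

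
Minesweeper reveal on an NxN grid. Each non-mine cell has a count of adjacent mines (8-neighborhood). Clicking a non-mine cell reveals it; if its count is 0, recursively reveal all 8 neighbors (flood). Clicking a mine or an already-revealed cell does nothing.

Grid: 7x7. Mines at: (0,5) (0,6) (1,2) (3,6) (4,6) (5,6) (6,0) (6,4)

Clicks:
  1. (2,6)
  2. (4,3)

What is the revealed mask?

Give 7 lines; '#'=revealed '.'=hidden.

Click 1 (2,6) count=1: revealed 1 new [(2,6)] -> total=1
Click 2 (4,3) count=0: revealed 34 new [(0,0) (0,1) (1,0) (1,1) (1,3) (1,4) (1,5) (2,0) (2,1) (2,2) (2,3) (2,4) (2,5) (3,0) (3,1) (3,2) (3,3) (3,4) (3,5) (4,0) (4,1) (4,2) (4,3) (4,4) (4,5) (5,0) (5,1) (5,2) (5,3) (5,4) (5,5) (6,1) (6,2) (6,3)] -> total=35

Answer: ##.....
##.###.
#######
######.
######.
######.
.###...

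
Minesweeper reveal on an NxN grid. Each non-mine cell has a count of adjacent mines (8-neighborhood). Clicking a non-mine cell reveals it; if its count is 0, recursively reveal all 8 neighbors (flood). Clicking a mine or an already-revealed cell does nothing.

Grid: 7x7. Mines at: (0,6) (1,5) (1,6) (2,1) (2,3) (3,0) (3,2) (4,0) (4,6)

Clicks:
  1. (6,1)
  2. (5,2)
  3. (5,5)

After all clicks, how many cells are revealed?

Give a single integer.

Answer: 22

Derivation:
Click 1 (6,1) count=0: revealed 22 new [(3,3) (3,4) (3,5) (4,1) (4,2) (4,3) (4,4) (4,5) (5,0) (5,1) (5,2) (5,3) (5,4) (5,5) (5,6) (6,0) (6,1) (6,2) (6,3) (6,4) (6,5) (6,6)] -> total=22
Click 2 (5,2) count=0: revealed 0 new [(none)] -> total=22
Click 3 (5,5) count=1: revealed 0 new [(none)] -> total=22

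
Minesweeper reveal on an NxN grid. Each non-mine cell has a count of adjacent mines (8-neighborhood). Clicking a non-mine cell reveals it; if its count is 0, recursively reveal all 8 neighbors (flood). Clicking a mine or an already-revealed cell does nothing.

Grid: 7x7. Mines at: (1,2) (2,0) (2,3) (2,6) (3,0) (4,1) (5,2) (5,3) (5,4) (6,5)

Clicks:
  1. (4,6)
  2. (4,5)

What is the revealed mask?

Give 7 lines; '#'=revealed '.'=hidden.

Click 1 (4,6) count=0: revealed 6 new [(3,5) (3,6) (4,5) (4,6) (5,5) (5,6)] -> total=6
Click 2 (4,5) count=1: revealed 0 new [(none)] -> total=6

Answer: .......
.......
.......
.....##
.....##
.....##
.......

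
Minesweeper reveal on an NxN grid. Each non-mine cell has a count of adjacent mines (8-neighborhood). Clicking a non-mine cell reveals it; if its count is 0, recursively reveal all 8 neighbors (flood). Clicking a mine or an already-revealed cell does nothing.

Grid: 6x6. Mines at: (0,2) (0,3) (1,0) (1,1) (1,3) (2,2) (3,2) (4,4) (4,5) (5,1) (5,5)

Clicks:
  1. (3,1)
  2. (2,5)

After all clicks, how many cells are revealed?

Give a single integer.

Click 1 (3,1) count=2: revealed 1 new [(3,1)] -> total=1
Click 2 (2,5) count=0: revealed 8 new [(0,4) (0,5) (1,4) (1,5) (2,4) (2,5) (3,4) (3,5)] -> total=9

Answer: 9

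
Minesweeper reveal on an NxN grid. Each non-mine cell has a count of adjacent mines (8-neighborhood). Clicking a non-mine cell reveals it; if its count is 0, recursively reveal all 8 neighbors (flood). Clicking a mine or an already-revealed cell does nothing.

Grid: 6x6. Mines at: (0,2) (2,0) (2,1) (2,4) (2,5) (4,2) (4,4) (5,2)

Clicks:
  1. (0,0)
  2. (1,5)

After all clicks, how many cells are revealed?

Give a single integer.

Click 1 (0,0) count=0: revealed 4 new [(0,0) (0,1) (1,0) (1,1)] -> total=4
Click 2 (1,5) count=2: revealed 1 new [(1,5)] -> total=5

Answer: 5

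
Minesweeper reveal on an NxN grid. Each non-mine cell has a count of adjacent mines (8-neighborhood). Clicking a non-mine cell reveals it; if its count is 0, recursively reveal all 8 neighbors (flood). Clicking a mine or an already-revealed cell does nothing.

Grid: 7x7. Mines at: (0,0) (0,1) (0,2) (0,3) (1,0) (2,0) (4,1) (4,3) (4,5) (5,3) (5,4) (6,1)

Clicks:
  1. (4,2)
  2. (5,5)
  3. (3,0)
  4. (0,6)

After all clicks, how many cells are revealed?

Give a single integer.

Answer: 24

Derivation:
Click 1 (4,2) count=3: revealed 1 new [(4,2)] -> total=1
Click 2 (5,5) count=2: revealed 1 new [(5,5)] -> total=2
Click 3 (3,0) count=2: revealed 1 new [(3,0)] -> total=3
Click 4 (0,6) count=0: revealed 21 new [(0,4) (0,5) (0,6) (1,1) (1,2) (1,3) (1,4) (1,5) (1,6) (2,1) (2,2) (2,3) (2,4) (2,5) (2,6) (3,1) (3,2) (3,3) (3,4) (3,5) (3,6)] -> total=24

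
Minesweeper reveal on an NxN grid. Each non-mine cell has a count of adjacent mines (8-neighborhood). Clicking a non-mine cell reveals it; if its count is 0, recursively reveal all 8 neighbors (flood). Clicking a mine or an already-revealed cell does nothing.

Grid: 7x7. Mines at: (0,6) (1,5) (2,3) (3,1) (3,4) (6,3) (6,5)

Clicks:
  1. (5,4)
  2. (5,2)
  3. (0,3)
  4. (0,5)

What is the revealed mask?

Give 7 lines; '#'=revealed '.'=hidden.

Answer: ######.
#####..
###....
.......
.......
..#.#..
.......

Derivation:
Click 1 (5,4) count=2: revealed 1 new [(5,4)] -> total=1
Click 2 (5,2) count=1: revealed 1 new [(5,2)] -> total=2
Click 3 (0,3) count=0: revealed 13 new [(0,0) (0,1) (0,2) (0,3) (0,4) (1,0) (1,1) (1,2) (1,3) (1,4) (2,0) (2,1) (2,2)] -> total=15
Click 4 (0,5) count=2: revealed 1 new [(0,5)] -> total=16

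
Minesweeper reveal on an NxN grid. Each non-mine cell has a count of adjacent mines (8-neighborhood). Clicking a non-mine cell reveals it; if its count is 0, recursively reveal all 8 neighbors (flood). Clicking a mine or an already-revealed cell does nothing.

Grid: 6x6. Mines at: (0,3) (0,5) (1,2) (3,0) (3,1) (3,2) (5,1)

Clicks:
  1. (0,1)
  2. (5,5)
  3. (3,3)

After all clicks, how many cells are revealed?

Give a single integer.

Click 1 (0,1) count=1: revealed 1 new [(0,1)] -> total=1
Click 2 (5,5) count=0: revealed 17 new [(1,3) (1,4) (1,5) (2,3) (2,4) (2,5) (3,3) (3,4) (3,5) (4,2) (4,3) (4,4) (4,5) (5,2) (5,3) (5,4) (5,5)] -> total=18
Click 3 (3,3) count=1: revealed 0 new [(none)] -> total=18

Answer: 18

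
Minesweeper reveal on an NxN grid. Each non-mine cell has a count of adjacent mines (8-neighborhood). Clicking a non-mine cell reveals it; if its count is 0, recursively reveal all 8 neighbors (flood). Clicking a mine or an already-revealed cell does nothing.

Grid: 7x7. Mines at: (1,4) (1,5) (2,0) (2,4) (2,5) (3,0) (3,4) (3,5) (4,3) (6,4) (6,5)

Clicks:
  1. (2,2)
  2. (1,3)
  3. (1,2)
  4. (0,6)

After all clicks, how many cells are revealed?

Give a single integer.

Click 1 (2,2) count=0: revealed 14 new [(0,0) (0,1) (0,2) (0,3) (1,0) (1,1) (1,2) (1,3) (2,1) (2,2) (2,3) (3,1) (3,2) (3,3)] -> total=14
Click 2 (1,3) count=2: revealed 0 new [(none)] -> total=14
Click 3 (1,2) count=0: revealed 0 new [(none)] -> total=14
Click 4 (0,6) count=1: revealed 1 new [(0,6)] -> total=15

Answer: 15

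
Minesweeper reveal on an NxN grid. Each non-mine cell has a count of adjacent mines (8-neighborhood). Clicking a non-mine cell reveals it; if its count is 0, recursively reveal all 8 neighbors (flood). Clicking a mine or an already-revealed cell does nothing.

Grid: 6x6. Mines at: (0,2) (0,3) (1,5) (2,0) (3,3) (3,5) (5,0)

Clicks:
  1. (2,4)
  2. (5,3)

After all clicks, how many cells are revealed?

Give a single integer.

Click 1 (2,4) count=3: revealed 1 new [(2,4)] -> total=1
Click 2 (5,3) count=0: revealed 10 new [(4,1) (4,2) (4,3) (4,4) (4,5) (5,1) (5,2) (5,3) (5,4) (5,5)] -> total=11

Answer: 11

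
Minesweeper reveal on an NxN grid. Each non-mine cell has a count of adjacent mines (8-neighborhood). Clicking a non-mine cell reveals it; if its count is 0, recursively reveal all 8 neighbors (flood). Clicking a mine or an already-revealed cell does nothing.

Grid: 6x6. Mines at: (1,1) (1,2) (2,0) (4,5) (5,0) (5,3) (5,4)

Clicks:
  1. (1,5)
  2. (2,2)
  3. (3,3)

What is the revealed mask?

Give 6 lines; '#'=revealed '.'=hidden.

Click 1 (1,5) count=0: revealed 20 new [(0,3) (0,4) (0,5) (1,3) (1,4) (1,5) (2,1) (2,2) (2,3) (2,4) (2,5) (3,1) (3,2) (3,3) (3,4) (3,5) (4,1) (4,2) (4,3) (4,4)] -> total=20
Click 2 (2,2) count=2: revealed 0 new [(none)] -> total=20
Click 3 (3,3) count=0: revealed 0 new [(none)] -> total=20

Answer: ...###
...###
.#####
.#####
.####.
......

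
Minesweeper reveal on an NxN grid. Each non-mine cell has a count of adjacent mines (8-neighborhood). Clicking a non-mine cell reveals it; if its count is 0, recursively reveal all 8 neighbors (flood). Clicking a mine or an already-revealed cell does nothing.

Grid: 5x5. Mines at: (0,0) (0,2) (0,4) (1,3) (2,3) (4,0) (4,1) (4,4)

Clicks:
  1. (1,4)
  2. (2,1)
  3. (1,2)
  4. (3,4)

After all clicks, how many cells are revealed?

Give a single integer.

Click 1 (1,4) count=3: revealed 1 new [(1,4)] -> total=1
Click 2 (2,1) count=0: revealed 9 new [(1,0) (1,1) (1,2) (2,0) (2,1) (2,2) (3,0) (3,1) (3,2)] -> total=10
Click 3 (1,2) count=3: revealed 0 new [(none)] -> total=10
Click 4 (3,4) count=2: revealed 1 new [(3,4)] -> total=11

Answer: 11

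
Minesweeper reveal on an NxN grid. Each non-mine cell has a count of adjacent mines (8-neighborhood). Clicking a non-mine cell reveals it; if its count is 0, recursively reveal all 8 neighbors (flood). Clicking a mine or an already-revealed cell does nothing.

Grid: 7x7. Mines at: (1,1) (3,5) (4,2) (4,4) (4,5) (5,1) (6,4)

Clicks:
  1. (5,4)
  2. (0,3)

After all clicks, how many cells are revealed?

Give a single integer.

Click 1 (5,4) count=3: revealed 1 new [(5,4)] -> total=1
Click 2 (0,3) count=0: revealed 18 new [(0,2) (0,3) (0,4) (0,5) (0,6) (1,2) (1,3) (1,4) (1,5) (1,6) (2,2) (2,3) (2,4) (2,5) (2,6) (3,2) (3,3) (3,4)] -> total=19

Answer: 19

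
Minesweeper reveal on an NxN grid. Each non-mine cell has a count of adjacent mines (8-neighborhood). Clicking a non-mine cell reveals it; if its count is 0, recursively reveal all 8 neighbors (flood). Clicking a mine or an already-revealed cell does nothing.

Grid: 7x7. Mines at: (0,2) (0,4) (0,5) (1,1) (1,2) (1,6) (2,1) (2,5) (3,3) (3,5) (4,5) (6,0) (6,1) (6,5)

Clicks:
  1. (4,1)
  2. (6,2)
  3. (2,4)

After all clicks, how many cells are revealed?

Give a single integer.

Answer: 11

Derivation:
Click 1 (4,1) count=0: revealed 9 new [(3,0) (3,1) (3,2) (4,0) (4,1) (4,2) (5,0) (5,1) (5,2)] -> total=9
Click 2 (6,2) count=1: revealed 1 new [(6,2)] -> total=10
Click 3 (2,4) count=3: revealed 1 new [(2,4)] -> total=11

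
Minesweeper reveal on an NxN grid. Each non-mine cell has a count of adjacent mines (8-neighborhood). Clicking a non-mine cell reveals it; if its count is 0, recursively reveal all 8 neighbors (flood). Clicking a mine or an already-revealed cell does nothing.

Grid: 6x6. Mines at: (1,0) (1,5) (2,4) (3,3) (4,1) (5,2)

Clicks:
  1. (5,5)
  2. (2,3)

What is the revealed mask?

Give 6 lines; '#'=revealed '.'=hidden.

Answer: ......
......
...#..
....##
...###
...###

Derivation:
Click 1 (5,5) count=0: revealed 8 new [(3,4) (3,5) (4,3) (4,4) (4,5) (5,3) (5,4) (5,5)] -> total=8
Click 2 (2,3) count=2: revealed 1 new [(2,3)] -> total=9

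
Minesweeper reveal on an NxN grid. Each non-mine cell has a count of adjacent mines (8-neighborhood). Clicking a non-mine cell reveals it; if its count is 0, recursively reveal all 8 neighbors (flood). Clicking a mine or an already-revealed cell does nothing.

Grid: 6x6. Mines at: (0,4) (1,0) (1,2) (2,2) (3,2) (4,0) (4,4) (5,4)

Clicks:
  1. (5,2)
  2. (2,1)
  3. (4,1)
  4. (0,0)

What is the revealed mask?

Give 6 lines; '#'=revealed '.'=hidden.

Click 1 (5,2) count=0: revealed 6 new [(4,1) (4,2) (4,3) (5,1) (5,2) (5,3)] -> total=6
Click 2 (2,1) count=4: revealed 1 new [(2,1)] -> total=7
Click 3 (4,1) count=2: revealed 0 new [(none)] -> total=7
Click 4 (0,0) count=1: revealed 1 new [(0,0)] -> total=8

Answer: #.....
......
.#....
......
.###..
.###..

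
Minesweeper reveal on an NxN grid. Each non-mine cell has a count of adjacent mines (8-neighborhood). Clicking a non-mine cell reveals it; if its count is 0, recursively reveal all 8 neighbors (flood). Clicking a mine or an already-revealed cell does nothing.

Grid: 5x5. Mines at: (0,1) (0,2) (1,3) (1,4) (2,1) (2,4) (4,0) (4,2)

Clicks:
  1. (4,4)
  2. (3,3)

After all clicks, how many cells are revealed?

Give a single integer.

Click 1 (4,4) count=0: revealed 4 new [(3,3) (3,4) (4,3) (4,4)] -> total=4
Click 2 (3,3) count=2: revealed 0 new [(none)] -> total=4

Answer: 4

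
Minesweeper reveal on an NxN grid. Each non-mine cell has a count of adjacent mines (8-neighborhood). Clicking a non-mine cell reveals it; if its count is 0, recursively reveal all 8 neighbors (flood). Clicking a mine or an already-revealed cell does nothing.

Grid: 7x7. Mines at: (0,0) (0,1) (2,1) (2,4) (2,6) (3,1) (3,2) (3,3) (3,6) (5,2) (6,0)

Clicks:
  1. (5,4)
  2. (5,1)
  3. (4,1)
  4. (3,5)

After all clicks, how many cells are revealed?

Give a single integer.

Answer: 15

Derivation:
Click 1 (5,4) count=0: revealed 12 new [(4,3) (4,4) (4,5) (4,6) (5,3) (5,4) (5,5) (5,6) (6,3) (6,4) (6,5) (6,6)] -> total=12
Click 2 (5,1) count=2: revealed 1 new [(5,1)] -> total=13
Click 3 (4,1) count=3: revealed 1 new [(4,1)] -> total=14
Click 4 (3,5) count=3: revealed 1 new [(3,5)] -> total=15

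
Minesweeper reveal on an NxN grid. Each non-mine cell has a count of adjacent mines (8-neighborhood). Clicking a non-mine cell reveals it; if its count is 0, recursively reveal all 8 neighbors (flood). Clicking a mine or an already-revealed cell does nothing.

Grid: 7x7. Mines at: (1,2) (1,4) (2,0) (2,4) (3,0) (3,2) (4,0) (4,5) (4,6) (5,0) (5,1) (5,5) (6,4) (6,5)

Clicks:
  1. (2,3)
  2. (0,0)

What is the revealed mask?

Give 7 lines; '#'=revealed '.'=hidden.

Click 1 (2,3) count=4: revealed 1 new [(2,3)] -> total=1
Click 2 (0,0) count=0: revealed 4 new [(0,0) (0,1) (1,0) (1,1)] -> total=5

Answer: ##.....
##.....
...#...
.......
.......
.......
.......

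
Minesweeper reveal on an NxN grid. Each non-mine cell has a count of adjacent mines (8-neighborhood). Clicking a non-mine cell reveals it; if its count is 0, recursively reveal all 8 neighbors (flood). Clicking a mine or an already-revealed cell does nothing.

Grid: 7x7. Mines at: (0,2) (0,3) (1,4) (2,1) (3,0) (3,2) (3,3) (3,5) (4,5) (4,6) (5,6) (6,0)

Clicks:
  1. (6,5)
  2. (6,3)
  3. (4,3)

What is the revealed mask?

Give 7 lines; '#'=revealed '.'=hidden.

Answer: .......
.......
.......
.......
.####..
.#####.
.#####.

Derivation:
Click 1 (6,5) count=1: revealed 1 new [(6,5)] -> total=1
Click 2 (6,3) count=0: revealed 13 new [(4,1) (4,2) (4,3) (4,4) (5,1) (5,2) (5,3) (5,4) (5,5) (6,1) (6,2) (6,3) (6,4)] -> total=14
Click 3 (4,3) count=2: revealed 0 new [(none)] -> total=14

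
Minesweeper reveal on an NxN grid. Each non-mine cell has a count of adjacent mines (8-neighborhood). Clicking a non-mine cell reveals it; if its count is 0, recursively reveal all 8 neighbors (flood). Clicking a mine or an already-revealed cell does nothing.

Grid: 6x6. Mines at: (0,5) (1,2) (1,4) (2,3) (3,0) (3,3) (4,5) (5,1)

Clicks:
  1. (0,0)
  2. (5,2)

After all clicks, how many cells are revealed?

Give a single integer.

Answer: 7

Derivation:
Click 1 (0,0) count=0: revealed 6 new [(0,0) (0,1) (1,0) (1,1) (2,0) (2,1)] -> total=6
Click 2 (5,2) count=1: revealed 1 new [(5,2)] -> total=7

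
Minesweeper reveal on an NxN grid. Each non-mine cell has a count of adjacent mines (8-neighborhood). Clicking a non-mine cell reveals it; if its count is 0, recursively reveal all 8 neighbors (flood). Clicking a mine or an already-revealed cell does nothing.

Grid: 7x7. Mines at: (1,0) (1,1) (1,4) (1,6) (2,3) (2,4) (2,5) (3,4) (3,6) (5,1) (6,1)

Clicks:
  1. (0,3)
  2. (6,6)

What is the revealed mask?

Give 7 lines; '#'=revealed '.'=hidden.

Answer: ...#...
.......
.......
.......
..#####
..#####
..#####

Derivation:
Click 1 (0,3) count=1: revealed 1 new [(0,3)] -> total=1
Click 2 (6,6) count=0: revealed 15 new [(4,2) (4,3) (4,4) (4,5) (4,6) (5,2) (5,3) (5,4) (5,5) (5,6) (6,2) (6,3) (6,4) (6,5) (6,6)] -> total=16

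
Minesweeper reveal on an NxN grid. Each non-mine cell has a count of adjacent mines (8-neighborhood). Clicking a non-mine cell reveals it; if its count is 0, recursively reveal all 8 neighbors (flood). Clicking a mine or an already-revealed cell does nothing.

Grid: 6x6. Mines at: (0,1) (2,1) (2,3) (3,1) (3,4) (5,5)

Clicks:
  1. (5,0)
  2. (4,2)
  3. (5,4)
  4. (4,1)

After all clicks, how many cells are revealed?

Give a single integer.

Answer: 10

Derivation:
Click 1 (5,0) count=0: revealed 10 new [(4,0) (4,1) (4,2) (4,3) (4,4) (5,0) (5,1) (5,2) (5,3) (5,4)] -> total=10
Click 2 (4,2) count=1: revealed 0 new [(none)] -> total=10
Click 3 (5,4) count=1: revealed 0 new [(none)] -> total=10
Click 4 (4,1) count=1: revealed 0 new [(none)] -> total=10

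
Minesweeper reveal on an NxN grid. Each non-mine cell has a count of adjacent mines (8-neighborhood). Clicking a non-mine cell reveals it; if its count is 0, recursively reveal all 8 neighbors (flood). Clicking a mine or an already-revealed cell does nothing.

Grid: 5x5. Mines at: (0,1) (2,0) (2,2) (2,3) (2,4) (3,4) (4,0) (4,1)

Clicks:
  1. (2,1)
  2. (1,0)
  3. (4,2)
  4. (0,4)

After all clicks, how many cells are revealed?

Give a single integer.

Click 1 (2,1) count=2: revealed 1 new [(2,1)] -> total=1
Click 2 (1,0) count=2: revealed 1 new [(1,0)] -> total=2
Click 3 (4,2) count=1: revealed 1 new [(4,2)] -> total=3
Click 4 (0,4) count=0: revealed 6 new [(0,2) (0,3) (0,4) (1,2) (1,3) (1,4)] -> total=9

Answer: 9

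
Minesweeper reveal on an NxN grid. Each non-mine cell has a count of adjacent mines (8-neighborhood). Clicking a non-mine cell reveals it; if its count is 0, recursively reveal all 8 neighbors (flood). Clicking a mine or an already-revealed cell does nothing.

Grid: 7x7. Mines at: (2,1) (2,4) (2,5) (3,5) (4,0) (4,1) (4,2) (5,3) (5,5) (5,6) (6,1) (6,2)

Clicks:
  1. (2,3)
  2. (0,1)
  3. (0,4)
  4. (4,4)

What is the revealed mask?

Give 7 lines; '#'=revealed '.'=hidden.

Answer: #######
#######
...#...
.......
....#..
.......
.......

Derivation:
Click 1 (2,3) count=1: revealed 1 new [(2,3)] -> total=1
Click 2 (0,1) count=0: revealed 14 new [(0,0) (0,1) (0,2) (0,3) (0,4) (0,5) (0,6) (1,0) (1,1) (1,2) (1,3) (1,4) (1,5) (1,6)] -> total=15
Click 3 (0,4) count=0: revealed 0 new [(none)] -> total=15
Click 4 (4,4) count=3: revealed 1 new [(4,4)] -> total=16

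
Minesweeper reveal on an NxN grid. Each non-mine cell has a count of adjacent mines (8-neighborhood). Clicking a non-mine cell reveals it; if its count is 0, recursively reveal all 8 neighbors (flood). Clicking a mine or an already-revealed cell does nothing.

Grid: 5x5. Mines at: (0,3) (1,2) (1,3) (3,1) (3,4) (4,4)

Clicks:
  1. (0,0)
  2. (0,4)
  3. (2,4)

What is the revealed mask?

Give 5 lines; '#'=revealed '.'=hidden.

Answer: ##..#
##...
##..#
.....
.....

Derivation:
Click 1 (0,0) count=0: revealed 6 new [(0,0) (0,1) (1,0) (1,1) (2,0) (2,1)] -> total=6
Click 2 (0,4) count=2: revealed 1 new [(0,4)] -> total=7
Click 3 (2,4) count=2: revealed 1 new [(2,4)] -> total=8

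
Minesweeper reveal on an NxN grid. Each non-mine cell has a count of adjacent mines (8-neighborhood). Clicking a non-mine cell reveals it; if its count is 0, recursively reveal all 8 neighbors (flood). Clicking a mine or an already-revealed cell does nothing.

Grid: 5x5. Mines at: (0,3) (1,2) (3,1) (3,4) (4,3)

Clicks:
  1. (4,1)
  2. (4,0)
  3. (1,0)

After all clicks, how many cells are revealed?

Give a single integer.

Click 1 (4,1) count=1: revealed 1 new [(4,1)] -> total=1
Click 2 (4,0) count=1: revealed 1 new [(4,0)] -> total=2
Click 3 (1,0) count=0: revealed 6 new [(0,0) (0,1) (1,0) (1,1) (2,0) (2,1)] -> total=8

Answer: 8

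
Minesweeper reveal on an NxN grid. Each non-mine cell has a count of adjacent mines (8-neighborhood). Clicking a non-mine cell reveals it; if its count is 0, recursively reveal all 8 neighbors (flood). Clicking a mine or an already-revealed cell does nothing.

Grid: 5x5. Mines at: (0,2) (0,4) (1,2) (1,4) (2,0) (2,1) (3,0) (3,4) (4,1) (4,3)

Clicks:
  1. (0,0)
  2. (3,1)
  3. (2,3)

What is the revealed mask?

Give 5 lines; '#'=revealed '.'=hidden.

Answer: ##...
##...
...#.
.#...
.....

Derivation:
Click 1 (0,0) count=0: revealed 4 new [(0,0) (0,1) (1,0) (1,1)] -> total=4
Click 2 (3,1) count=4: revealed 1 new [(3,1)] -> total=5
Click 3 (2,3) count=3: revealed 1 new [(2,3)] -> total=6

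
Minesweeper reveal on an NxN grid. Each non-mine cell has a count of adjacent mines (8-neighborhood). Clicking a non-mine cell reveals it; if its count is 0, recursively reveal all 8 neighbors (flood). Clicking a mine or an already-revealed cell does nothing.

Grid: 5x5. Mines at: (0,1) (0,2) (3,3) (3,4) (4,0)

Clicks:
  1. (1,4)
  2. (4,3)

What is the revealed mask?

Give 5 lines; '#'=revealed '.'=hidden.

Answer: ...##
...##
...##
.....
...#.

Derivation:
Click 1 (1,4) count=0: revealed 6 new [(0,3) (0,4) (1,3) (1,4) (2,3) (2,4)] -> total=6
Click 2 (4,3) count=2: revealed 1 new [(4,3)] -> total=7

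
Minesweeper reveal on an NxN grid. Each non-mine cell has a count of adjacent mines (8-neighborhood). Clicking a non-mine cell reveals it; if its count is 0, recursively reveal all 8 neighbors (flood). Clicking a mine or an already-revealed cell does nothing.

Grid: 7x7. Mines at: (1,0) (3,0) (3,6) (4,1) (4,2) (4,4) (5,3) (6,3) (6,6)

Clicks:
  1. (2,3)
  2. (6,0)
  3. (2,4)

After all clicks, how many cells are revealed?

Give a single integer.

Answer: 29

Derivation:
Click 1 (2,3) count=0: revealed 23 new [(0,1) (0,2) (0,3) (0,4) (0,5) (0,6) (1,1) (1,2) (1,3) (1,4) (1,5) (1,6) (2,1) (2,2) (2,3) (2,4) (2,5) (2,6) (3,1) (3,2) (3,3) (3,4) (3,5)] -> total=23
Click 2 (6,0) count=0: revealed 6 new [(5,0) (5,1) (5,2) (6,0) (6,1) (6,2)] -> total=29
Click 3 (2,4) count=0: revealed 0 new [(none)] -> total=29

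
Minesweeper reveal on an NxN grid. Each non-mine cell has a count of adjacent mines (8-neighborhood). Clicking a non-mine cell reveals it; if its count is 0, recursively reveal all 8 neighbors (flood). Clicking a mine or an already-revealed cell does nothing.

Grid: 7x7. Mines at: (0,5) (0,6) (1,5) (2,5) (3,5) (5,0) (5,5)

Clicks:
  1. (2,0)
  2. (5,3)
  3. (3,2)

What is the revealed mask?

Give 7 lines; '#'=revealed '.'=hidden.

Click 1 (2,0) count=0: revealed 33 new [(0,0) (0,1) (0,2) (0,3) (0,4) (1,0) (1,1) (1,2) (1,3) (1,4) (2,0) (2,1) (2,2) (2,3) (2,4) (3,0) (3,1) (3,2) (3,3) (3,4) (4,0) (4,1) (4,2) (4,3) (4,4) (5,1) (5,2) (5,3) (5,4) (6,1) (6,2) (6,3) (6,4)] -> total=33
Click 2 (5,3) count=0: revealed 0 new [(none)] -> total=33
Click 3 (3,2) count=0: revealed 0 new [(none)] -> total=33

Answer: #####..
#####..
#####..
#####..
#####..
.####..
.####..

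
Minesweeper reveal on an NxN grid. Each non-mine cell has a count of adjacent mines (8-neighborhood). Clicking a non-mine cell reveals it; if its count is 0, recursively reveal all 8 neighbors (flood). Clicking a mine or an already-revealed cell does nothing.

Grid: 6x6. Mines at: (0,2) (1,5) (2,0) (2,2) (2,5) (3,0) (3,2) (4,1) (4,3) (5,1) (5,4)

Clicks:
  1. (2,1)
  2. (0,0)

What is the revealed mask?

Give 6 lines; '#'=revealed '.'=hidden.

Click 1 (2,1) count=4: revealed 1 new [(2,1)] -> total=1
Click 2 (0,0) count=0: revealed 4 new [(0,0) (0,1) (1,0) (1,1)] -> total=5

Answer: ##....
##....
.#....
......
......
......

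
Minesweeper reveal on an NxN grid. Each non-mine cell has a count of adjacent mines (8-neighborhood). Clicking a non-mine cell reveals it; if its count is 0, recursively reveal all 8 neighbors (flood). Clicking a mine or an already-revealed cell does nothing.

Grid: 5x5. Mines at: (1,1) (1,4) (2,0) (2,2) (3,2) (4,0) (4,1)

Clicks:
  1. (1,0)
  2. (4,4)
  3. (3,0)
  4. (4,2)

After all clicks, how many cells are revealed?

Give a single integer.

Click 1 (1,0) count=2: revealed 1 new [(1,0)] -> total=1
Click 2 (4,4) count=0: revealed 6 new [(2,3) (2,4) (3,3) (3,4) (4,3) (4,4)] -> total=7
Click 3 (3,0) count=3: revealed 1 new [(3,0)] -> total=8
Click 4 (4,2) count=2: revealed 1 new [(4,2)] -> total=9

Answer: 9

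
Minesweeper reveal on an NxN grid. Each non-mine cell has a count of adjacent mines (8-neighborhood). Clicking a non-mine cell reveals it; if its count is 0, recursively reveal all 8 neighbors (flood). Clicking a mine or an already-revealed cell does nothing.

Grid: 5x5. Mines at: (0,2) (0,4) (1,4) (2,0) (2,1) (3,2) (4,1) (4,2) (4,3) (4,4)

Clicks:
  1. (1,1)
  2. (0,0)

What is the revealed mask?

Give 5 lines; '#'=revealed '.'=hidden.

Click 1 (1,1) count=3: revealed 1 new [(1,1)] -> total=1
Click 2 (0,0) count=0: revealed 3 new [(0,0) (0,1) (1,0)] -> total=4

Answer: ##...
##...
.....
.....
.....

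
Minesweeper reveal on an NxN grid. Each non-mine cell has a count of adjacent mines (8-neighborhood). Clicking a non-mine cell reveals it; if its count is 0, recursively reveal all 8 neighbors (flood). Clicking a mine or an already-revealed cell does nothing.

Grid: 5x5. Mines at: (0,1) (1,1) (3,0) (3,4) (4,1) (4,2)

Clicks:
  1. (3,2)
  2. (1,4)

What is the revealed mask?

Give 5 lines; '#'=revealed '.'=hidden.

Click 1 (3,2) count=2: revealed 1 new [(3,2)] -> total=1
Click 2 (1,4) count=0: revealed 9 new [(0,2) (0,3) (0,4) (1,2) (1,3) (1,4) (2,2) (2,3) (2,4)] -> total=10

Answer: ..###
..###
..###
..#..
.....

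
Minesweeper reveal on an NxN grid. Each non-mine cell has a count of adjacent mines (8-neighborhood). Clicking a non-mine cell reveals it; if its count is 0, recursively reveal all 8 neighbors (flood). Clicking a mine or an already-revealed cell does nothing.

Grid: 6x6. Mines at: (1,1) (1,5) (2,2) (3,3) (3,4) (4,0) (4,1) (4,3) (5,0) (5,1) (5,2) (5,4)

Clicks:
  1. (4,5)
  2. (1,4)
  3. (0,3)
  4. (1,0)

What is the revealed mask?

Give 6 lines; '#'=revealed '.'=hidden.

Answer: ..###.
#.###.
......
......
.....#
......

Derivation:
Click 1 (4,5) count=2: revealed 1 new [(4,5)] -> total=1
Click 2 (1,4) count=1: revealed 1 new [(1,4)] -> total=2
Click 3 (0,3) count=0: revealed 5 new [(0,2) (0,3) (0,4) (1,2) (1,3)] -> total=7
Click 4 (1,0) count=1: revealed 1 new [(1,0)] -> total=8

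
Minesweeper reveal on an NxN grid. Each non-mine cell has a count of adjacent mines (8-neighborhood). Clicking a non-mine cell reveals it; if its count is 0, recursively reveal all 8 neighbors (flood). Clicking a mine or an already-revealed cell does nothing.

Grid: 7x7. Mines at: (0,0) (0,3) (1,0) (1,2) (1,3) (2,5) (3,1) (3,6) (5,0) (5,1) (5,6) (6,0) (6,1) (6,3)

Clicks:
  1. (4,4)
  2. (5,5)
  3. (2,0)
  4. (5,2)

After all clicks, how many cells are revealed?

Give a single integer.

Click 1 (4,4) count=0: revealed 15 new [(2,2) (2,3) (2,4) (3,2) (3,3) (3,4) (3,5) (4,2) (4,3) (4,4) (4,5) (5,2) (5,3) (5,4) (5,5)] -> total=15
Click 2 (5,5) count=1: revealed 0 new [(none)] -> total=15
Click 3 (2,0) count=2: revealed 1 new [(2,0)] -> total=16
Click 4 (5,2) count=3: revealed 0 new [(none)] -> total=16

Answer: 16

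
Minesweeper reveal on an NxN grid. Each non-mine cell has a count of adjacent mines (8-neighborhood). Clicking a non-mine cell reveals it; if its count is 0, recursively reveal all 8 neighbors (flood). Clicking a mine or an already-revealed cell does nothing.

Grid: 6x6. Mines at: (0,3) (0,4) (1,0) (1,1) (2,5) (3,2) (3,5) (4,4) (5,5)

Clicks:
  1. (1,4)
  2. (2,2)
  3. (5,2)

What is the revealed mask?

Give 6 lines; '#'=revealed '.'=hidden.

Answer: ......
....#.
###...
##....
####..
####..

Derivation:
Click 1 (1,4) count=3: revealed 1 new [(1,4)] -> total=1
Click 2 (2,2) count=2: revealed 1 new [(2,2)] -> total=2
Click 3 (5,2) count=0: revealed 12 new [(2,0) (2,1) (3,0) (3,1) (4,0) (4,1) (4,2) (4,3) (5,0) (5,1) (5,2) (5,3)] -> total=14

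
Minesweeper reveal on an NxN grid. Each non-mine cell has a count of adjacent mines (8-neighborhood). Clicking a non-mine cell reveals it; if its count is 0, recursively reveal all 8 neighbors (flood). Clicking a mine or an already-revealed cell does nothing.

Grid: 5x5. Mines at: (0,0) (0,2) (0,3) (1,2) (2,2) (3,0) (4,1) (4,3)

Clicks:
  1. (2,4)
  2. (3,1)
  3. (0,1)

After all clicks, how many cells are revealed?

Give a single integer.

Click 1 (2,4) count=0: revealed 6 new [(1,3) (1,4) (2,3) (2,4) (3,3) (3,4)] -> total=6
Click 2 (3,1) count=3: revealed 1 new [(3,1)] -> total=7
Click 3 (0,1) count=3: revealed 1 new [(0,1)] -> total=8

Answer: 8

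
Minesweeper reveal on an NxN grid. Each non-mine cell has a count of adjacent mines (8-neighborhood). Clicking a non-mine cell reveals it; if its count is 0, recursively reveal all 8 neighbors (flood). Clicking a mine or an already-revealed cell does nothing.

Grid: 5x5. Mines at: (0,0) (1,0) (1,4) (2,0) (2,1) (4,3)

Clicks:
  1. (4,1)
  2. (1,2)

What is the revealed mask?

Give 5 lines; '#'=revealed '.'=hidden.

Answer: .....
..#..
.....
###..
###..

Derivation:
Click 1 (4,1) count=0: revealed 6 new [(3,0) (3,1) (3,2) (4,0) (4,1) (4,2)] -> total=6
Click 2 (1,2) count=1: revealed 1 new [(1,2)] -> total=7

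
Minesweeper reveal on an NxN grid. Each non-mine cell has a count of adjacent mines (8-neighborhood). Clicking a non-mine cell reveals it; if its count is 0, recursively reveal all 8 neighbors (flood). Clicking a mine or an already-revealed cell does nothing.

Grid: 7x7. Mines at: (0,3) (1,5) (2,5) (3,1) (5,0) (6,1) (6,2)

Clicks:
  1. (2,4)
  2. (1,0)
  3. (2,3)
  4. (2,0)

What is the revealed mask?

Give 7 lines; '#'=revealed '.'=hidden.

Answer: ###....
#####..
#####..
..#####
..#####
..#####
...####

Derivation:
Click 1 (2,4) count=2: revealed 1 new [(2,4)] -> total=1
Click 2 (1,0) count=0: revealed 9 new [(0,0) (0,1) (0,2) (1,0) (1,1) (1,2) (2,0) (2,1) (2,2)] -> total=10
Click 3 (2,3) count=0: revealed 22 new [(1,3) (1,4) (2,3) (3,2) (3,3) (3,4) (3,5) (3,6) (4,2) (4,3) (4,4) (4,5) (4,6) (5,2) (5,3) (5,4) (5,5) (5,6) (6,3) (6,4) (6,5) (6,6)] -> total=32
Click 4 (2,0) count=1: revealed 0 new [(none)] -> total=32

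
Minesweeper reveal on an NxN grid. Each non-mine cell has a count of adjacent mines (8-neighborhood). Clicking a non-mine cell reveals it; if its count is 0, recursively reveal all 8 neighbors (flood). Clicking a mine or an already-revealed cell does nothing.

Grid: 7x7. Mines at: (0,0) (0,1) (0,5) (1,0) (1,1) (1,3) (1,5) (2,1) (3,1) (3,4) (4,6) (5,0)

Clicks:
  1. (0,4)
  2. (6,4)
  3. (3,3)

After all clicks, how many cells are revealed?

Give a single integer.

Answer: 19

Derivation:
Click 1 (0,4) count=3: revealed 1 new [(0,4)] -> total=1
Click 2 (6,4) count=0: revealed 17 new [(4,1) (4,2) (4,3) (4,4) (4,5) (5,1) (5,2) (5,3) (5,4) (5,5) (5,6) (6,1) (6,2) (6,3) (6,4) (6,5) (6,6)] -> total=18
Click 3 (3,3) count=1: revealed 1 new [(3,3)] -> total=19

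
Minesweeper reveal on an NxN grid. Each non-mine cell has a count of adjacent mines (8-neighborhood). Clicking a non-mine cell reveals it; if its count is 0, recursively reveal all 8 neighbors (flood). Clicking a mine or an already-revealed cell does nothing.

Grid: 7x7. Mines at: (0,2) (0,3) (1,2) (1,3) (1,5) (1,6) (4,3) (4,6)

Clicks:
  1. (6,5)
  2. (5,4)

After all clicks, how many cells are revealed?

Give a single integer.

Click 1 (6,5) count=0: revealed 27 new [(0,0) (0,1) (1,0) (1,1) (2,0) (2,1) (2,2) (3,0) (3,1) (3,2) (4,0) (4,1) (4,2) (5,0) (5,1) (5,2) (5,3) (5,4) (5,5) (5,6) (6,0) (6,1) (6,2) (6,3) (6,4) (6,5) (6,6)] -> total=27
Click 2 (5,4) count=1: revealed 0 new [(none)] -> total=27

Answer: 27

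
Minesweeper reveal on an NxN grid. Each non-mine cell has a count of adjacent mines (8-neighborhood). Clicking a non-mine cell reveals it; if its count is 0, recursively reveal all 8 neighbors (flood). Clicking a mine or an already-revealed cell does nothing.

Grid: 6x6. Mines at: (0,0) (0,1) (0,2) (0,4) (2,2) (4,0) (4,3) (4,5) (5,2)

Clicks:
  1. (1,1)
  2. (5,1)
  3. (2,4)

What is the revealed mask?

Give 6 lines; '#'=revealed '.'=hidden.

Click 1 (1,1) count=4: revealed 1 new [(1,1)] -> total=1
Click 2 (5,1) count=2: revealed 1 new [(5,1)] -> total=2
Click 3 (2,4) count=0: revealed 9 new [(1,3) (1,4) (1,5) (2,3) (2,4) (2,5) (3,3) (3,4) (3,5)] -> total=11

Answer: ......
.#.###
...###
...###
......
.#....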